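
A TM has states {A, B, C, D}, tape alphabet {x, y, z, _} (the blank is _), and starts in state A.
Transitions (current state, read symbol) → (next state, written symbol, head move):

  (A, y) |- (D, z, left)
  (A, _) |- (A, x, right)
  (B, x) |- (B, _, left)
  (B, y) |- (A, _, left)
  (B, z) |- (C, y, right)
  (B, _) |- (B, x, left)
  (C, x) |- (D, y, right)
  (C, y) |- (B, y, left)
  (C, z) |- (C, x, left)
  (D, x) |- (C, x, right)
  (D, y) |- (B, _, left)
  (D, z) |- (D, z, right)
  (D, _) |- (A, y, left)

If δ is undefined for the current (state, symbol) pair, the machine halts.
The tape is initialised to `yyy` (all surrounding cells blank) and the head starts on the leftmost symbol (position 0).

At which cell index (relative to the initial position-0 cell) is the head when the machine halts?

state=A head=0 tape=____[y]yy   (A,y)→(D,z,left)
state=D head=-1 tape=___[_]zyy   (D,_)→(A,y,left)
state=A head=-2 tape=__[_]yzyy   (A,_)→(A,x,right)
state=A head=-1 tape=__x[y]zyy   (A,y)→(D,z,left)
state=D head=-2 tape=__[x]zzyy   (D,x)→(C,x,right)
state=C head=-1 tape=__x[z]zyy   (C,z)→(C,x,left)
state=C head=-2 tape=__[x]xzyy   (C,x)→(D,y,right)
state=D head=-1 tape=__y[x]zyy   (D,x)→(C,x,right)
state=C head=0 tape=__yx[z]yy   (C,z)→(C,x,left)
state=C head=-1 tape=__y[x]xyy   (C,x)→(D,y,right)
state=D head=0 tape=__yy[x]yy   (D,x)→(C,x,right)
state=C head=1 tape=__yyx[y]y   (C,y)→(B,y,left)
state=B head=0 tape=__yy[x]yy   (B,x)→(B,_,left)
state=B head=-1 tape=__y[y]_yy   (B,y)→(A,_,left)
state=A head=-2 tape=__[y]__yy   (A,y)→(D,z,left)
state=D head=-3 tape=_[_]z__yy   (D,_)→(A,y,left)
state=A head=-4 tape=[_]yz__yy   (A,_)→(A,x,right)
state=A head=-3 tape=x[y]z__yy   (A,y)→(D,z,left)
state=D head=-4 tape=[x]zz__yy   (D,x)→(C,x,right)
state=C head=-3 tape=x[z]z__yy   (C,z)→(C,x,left)
state=C head=-4 tape=[x]xz__yy   (C,x)→(D,y,right)
state=D head=-3 tape=y[x]z__yy   (D,x)→(C,x,right)
state=C head=-2 tape=yx[z]__yy   (C,z)→(C,x,left)
state=C head=-3 tape=y[x]x__yy   (C,x)→(D,y,right)
state=D head=-2 tape=yy[x]__yy   (D,x)→(C,x,right)
state=C head=-1 tape=yyx[_]_yy
At halt the head is at cell -1.

-1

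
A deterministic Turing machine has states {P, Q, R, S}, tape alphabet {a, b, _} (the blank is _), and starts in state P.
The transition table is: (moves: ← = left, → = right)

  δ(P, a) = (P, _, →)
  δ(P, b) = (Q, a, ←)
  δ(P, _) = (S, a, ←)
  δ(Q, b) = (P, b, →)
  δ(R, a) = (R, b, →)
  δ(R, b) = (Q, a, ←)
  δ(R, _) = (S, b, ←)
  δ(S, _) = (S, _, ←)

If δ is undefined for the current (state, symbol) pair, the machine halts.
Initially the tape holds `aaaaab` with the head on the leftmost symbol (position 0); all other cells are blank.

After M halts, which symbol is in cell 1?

state=P head=0 tape=[a]aaaab   (P,a)→(P,_,→)
state=P head=1 tape=_[a]aaab   (P,a)→(P,_,→)
state=P head=2 tape=__[a]aab   (P,a)→(P,_,→)
state=P head=3 tape=___[a]ab   (P,a)→(P,_,→)
state=P head=4 tape=____[a]b   (P,a)→(P,_,→)
state=P head=5 tape=_____[b]   (P,b)→(Q,a,←)
state=Q head=4 tape=____[_]a
Cell 1 holds _ when M halts.

_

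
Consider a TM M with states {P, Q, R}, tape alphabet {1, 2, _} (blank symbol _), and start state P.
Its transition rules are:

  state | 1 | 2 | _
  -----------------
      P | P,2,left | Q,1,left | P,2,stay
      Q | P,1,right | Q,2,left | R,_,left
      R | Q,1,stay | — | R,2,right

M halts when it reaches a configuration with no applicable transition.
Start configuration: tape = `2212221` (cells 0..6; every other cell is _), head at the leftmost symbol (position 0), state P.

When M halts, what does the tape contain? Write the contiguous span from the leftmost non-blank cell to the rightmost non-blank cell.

P | ____[2]212221   read 2 → write 1, move left, go to Q
Q | ___[_]1212221   read _ → write _, move left, go to R
R | __[_]_1212221   read _ → write 2, move right, go to R
R | __2[_]1212221   read _ → write 2, move right, go to R
R | __22[1]212221   read 1 → write 1, move stay, go to Q
Q | __22[1]212221   read 1 → write 1, move right, go to P
P | __221[2]12221   read 2 → write 1, move left, go to Q
Q | __22[1]112221   read 1 → write 1, move right, go to P
P | __221[1]12221   read 1 → write 2, move left, go to P
P | __22[1]212221   read 1 → write 2, move left, go to P
P | __2[2]2212221   read 2 → write 1, move left, go to Q
Q | __[2]12212221   read 2 → write 2, move left, go to Q
Q | _[_]212212221   read _ → write _, move left, go to R
R | [_]_212212221   read _ → write 2, move right, go to R
R | 2[_]212212221   read _ → write 2, move right, go to R
R | 22[2]12212221
The non-blank tape span at halt is 22212212221.

22212212221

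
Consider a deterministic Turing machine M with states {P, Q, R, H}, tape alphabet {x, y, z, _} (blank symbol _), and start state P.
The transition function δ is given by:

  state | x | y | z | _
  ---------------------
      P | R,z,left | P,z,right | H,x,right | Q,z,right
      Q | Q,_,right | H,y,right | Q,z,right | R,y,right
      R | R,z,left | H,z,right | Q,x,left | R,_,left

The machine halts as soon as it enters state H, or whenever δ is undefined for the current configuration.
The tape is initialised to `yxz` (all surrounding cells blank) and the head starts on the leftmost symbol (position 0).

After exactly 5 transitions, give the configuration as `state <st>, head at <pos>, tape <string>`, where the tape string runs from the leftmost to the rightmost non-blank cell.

state=P head=0 tape=_[y]xz   (P,y)→(P,z,right)
state=P head=1 tape=_z[x]z   (P,x)→(R,z,left)
state=R head=0 tape=_[z]zz   (R,z)→(Q,x,left)
state=Q head=-1 tape=[_]xzz   (Q,_)→(R,y,right)
state=R head=0 tape=y[x]zz   (R,x)→(R,z,left)
state=R head=-1 tape=[y]zzz
After 5 steps: state R, head at -1, tape yzzz.

state R, head at -1, tape yzzz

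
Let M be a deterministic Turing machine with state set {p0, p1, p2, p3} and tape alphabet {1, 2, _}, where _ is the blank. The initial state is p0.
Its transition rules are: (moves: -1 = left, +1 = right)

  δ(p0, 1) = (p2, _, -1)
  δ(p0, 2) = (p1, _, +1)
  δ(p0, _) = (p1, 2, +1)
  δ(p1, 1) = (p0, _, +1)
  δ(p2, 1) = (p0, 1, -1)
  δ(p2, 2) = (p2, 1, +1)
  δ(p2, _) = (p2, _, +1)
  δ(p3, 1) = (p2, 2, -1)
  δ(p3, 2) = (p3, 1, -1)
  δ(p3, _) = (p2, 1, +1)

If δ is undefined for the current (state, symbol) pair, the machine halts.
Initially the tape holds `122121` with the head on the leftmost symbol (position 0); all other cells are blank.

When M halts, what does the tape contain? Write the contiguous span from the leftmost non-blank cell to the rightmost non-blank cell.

2_2___2

p0 | _[1]22121__   read 1 → write _, move -1, go to p2
p2 | [_]_22121__   read _ → write _, move +1, go to p2
p2 | _[_]22121__   read _ → write _, move +1, go to p2
p2 | __[2]2121__   read 2 → write 1, move +1, go to p2
p2 | __1[2]121__   read 2 → write 1, move +1, go to p2
p2 | __11[1]21__   read 1 → write 1, move -1, go to p0
p0 | __1[1]121__   read 1 → write _, move -1, go to p2
p2 | __[1]_121__   read 1 → write 1, move -1, go to p0
p0 | _[_]1_121__   read _ → write 2, move +1, go to p1
p1 | _2[1]_121__   read 1 → write _, move +1, go to p0
p0 | _2_[_]121__   read _ → write 2, move +1, go to p1
p1 | _2_2[1]21__   read 1 → write _, move +1, go to p0
p0 | _2_2_[2]1__   read 2 → write _, move +1, go to p1
p1 | _2_2__[1]__   read 1 → write _, move +1, go to p0
p0 | _2_2___[_]_   read _ → write 2, move +1, go to p1
p1 | _2_2___2[_]
The non-blank tape span at halt is 2_2___2.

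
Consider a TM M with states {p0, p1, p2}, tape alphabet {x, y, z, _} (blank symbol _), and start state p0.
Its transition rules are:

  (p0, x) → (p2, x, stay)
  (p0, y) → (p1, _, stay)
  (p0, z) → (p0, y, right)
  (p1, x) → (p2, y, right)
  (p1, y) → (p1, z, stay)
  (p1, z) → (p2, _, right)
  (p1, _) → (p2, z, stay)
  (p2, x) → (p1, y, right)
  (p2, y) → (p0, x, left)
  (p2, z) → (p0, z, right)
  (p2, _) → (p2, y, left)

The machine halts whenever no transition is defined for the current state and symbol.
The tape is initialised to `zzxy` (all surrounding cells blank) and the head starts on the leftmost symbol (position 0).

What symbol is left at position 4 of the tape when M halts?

x

state=p0 head=0 tape=[z]zxy_   (p0,z)→(p0,y,right)
state=p0 head=1 tape=y[z]xy_   (p0,z)→(p0,y,right)
state=p0 head=2 tape=yy[x]y_   (p0,x)→(p2,x,stay)
state=p2 head=2 tape=yy[x]y_   (p2,x)→(p1,y,right)
state=p1 head=3 tape=yyy[y]_   (p1,y)→(p1,z,stay)
state=p1 head=3 tape=yyy[z]_   (p1,z)→(p2,_,right)
state=p2 head=4 tape=yyy_[_]   (p2,_)→(p2,y,left)
state=p2 head=3 tape=yyy[_]y   (p2,_)→(p2,y,left)
state=p2 head=2 tape=yy[y]yy   (p2,y)→(p0,x,left)
state=p0 head=1 tape=y[y]xyy   (p0,y)→(p1,_,stay)
state=p1 head=1 tape=y[_]xyy   (p1,_)→(p2,z,stay)
state=p2 head=1 tape=y[z]xyy   (p2,z)→(p0,z,right)
state=p0 head=2 tape=yz[x]yy   (p0,x)→(p2,x,stay)
state=p2 head=2 tape=yz[x]yy   (p2,x)→(p1,y,right)
state=p1 head=3 tape=yzy[y]y   (p1,y)→(p1,z,stay)
state=p1 head=3 tape=yzy[z]y   (p1,z)→(p2,_,right)
state=p2 head=4 tape=yzy_[y]   (p2,y)→(p0,x,left)
state=p0 head=3 tape=yzy[_]x
Cell 4 holds x when M halts.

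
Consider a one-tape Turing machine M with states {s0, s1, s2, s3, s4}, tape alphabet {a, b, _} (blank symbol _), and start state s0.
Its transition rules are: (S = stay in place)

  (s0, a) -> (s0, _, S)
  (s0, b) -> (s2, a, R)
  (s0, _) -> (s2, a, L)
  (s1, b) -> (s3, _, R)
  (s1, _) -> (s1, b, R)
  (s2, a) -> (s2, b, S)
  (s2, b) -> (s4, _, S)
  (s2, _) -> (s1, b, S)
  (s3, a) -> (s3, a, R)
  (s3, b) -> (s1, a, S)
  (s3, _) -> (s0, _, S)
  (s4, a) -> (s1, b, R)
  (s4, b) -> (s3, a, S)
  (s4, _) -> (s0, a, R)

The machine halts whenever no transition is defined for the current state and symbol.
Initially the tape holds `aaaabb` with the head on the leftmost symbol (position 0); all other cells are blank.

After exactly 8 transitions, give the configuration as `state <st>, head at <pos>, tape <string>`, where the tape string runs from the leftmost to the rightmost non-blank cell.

s0 | _[a]aaabb   read a → write _, move S, go to s0
s0 | _[_]aaabb   read _ → write a, move L, go to s2
s2 | [_]aaaabb   read _ → write b, move S, go to s1
s1 | [b]aaaabb   read b → write _, move R, go to s3
s3 | _[a]aaabb   read a → write a, move R, go to s3
s3 | _a[a]aabb   read a → write a, move R, go to s3
s3 | _aa[a]abb   read a → write a, move R, go to s3
s3 | _aaa[a]bb   read a → write a, move R, go to s3
s3 | _aaaa[b]b
After 8 steps: state s3, head at 4, tape aaaabb.

state s3, head at 4, tape aaaabb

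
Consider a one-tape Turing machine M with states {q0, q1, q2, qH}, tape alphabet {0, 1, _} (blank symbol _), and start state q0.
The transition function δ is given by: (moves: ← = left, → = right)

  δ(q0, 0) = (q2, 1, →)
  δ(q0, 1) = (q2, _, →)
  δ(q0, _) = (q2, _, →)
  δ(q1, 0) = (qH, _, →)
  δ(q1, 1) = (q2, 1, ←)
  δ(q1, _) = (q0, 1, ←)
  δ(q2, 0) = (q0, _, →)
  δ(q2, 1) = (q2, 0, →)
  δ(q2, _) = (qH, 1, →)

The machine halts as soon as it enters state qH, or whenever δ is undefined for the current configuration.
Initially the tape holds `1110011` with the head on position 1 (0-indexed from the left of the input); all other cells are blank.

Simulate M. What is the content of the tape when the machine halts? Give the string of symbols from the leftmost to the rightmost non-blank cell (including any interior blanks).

q0 | 1[1]10011__   read 1 → write _, move →, go to q2
q2 | 1_[1]0011__   read 1 → write 0, move →, go to q2
q2 | 1_0[0]011__   read 0 → write _, move →, go to q0
q0 | 1_0_[0]11__   read 0 → write 1, move →, go to q2
q2 | 1_0_1[1]1__   read 1 → write 0, move →, go to q2
q2 | 1_0_10[1]__   read 1 → write 0, move →, go to q2
q2 | 1_0_100[_]_   read _ → write 1, move →, go to qH
qH | 1_0_1001[_]
The non-blank tape span at halt is 1_0_1001.

1_0_1001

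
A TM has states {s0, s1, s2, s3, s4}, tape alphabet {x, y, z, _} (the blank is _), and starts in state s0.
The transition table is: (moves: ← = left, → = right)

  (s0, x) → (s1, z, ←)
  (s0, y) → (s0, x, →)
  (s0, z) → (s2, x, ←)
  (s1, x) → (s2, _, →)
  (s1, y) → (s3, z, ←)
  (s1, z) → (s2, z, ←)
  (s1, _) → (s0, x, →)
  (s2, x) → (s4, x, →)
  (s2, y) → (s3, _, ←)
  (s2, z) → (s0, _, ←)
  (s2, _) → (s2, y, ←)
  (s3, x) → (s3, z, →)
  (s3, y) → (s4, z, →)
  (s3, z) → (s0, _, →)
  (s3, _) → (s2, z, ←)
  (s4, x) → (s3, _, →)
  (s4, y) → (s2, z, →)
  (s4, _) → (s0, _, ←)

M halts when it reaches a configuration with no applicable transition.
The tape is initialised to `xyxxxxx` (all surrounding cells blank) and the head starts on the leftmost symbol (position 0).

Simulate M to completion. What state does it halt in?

state=s0 head=0 tape=_[x]yxxxxx_   (s0,x)→(s1,z,←)
state=s1 head=-1 tape=[_]zyxxxxx_   (s1,_)→(s0,x,→)
state=s0 head=0 tape=x[z]yxxxxx_   (s0,z)→(s2,x,←)
state=s2 head=-1 tape=[x]xyxxxxx_   (s2,x)→(s4,x,→)
state=s4 head=0 tape=x[x]yxxxxx_   (s4,x)→(s3,_,→)
state=s3 head=1 tape=x_[y]xxxxx_   (s3,y)→(s4,z,→)
state=s4 head=2 tape=x_z[x]xxxx_   (s4,x)→(s3,_,→)
state=s3 head=3 tape=x_z_[x]xxx_   (s3,x)→(s3,z,→)
state=s3 head=4 tape=x_z_z[x]xx_   (s3,x)→(s3,z,→)
state=s3 head=5 tape=x_z_zz[x]x_   (s3,x)→(s3,z,→)
state=s3 head=6 tape=x_z_zzz[x]_   (s3,x)→(s3,z,→)
state=s3 head=7 tape=x_z_zzzz[_]   (s3,_)→(s2,z,←)
state=s2 head=6 tape=x_z_zzz[z]z   (s2,z)→(s0,_,←)
state=s0 head=5 tape=x_z_zz[z]_z   (s0,z)→(s2,x,←)
state=s2 head=4 tape=x_z_z[z]x_z   (s2,z)→(s0,_,←)
state=s0 head=3 tape=x_z_[z]_x_z   (s0,z)→(s2,x,←)
state=s2 head=2 tape=x_z[_]x_x_z   (s2,_)→(s2,y,←)
state=s2 head=1 tape=x_[z]yx_x_z   (s2,z)→(s0,_,←)
state=s0 head=0 tape=x[_]_yx_x_z
No transition is defined for (s0, _); M halts in state s0.

s0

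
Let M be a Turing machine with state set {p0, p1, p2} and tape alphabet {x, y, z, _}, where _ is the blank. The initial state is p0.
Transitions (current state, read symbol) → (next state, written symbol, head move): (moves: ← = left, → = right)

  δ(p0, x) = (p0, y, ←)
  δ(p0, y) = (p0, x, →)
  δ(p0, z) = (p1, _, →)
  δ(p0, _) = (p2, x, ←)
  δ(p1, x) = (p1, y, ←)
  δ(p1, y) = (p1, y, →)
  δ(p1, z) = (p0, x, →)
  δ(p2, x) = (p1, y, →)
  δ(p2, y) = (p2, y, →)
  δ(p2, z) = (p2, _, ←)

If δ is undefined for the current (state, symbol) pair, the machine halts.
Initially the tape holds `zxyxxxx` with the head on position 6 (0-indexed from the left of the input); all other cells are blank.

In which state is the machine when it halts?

p1

p0 | zxyxxx[x]__   read x → write y, move ←, go to p0
p0 | zxyxx[x]y__   read x → write y, move ←, go to p0
p0 | zxyx[x]yy__   read x → write y, move ←, go to p0
p0 | zxy[x]yyy__   read x → write y, move ←, go to p0
p0 | zx[y]yyyy__   read y → write x, move →, go to p0
p0 | zxx[y]yyy__   read y → write x, move →, go to p0
p0 | zxxx[y]yy__   read y → write x, move →, go to p0
p0 | zxxxx[y]y__   read y → write x, move →, go to p0
p0 | zxxxxx[y]__   read y → write x, move →, go to p0
p0 | zxxxxxx[_]_   read _ → write x, move ←, go to p2
p2 | zxxxxx[x]x_   read x → write y, move →, go to p1
p1 | zxxxxxy[x]_   read x → write y, move ←, go to p1
p1 | zxxxxx[y]y_   read y → write y, move →, go to p1
p1 | zxxxxxy[y]_   read y → write y, move →, go to p1
p1 | zxxxxxyy[_]
No transition is defined for (p1, _); M halts in state p1.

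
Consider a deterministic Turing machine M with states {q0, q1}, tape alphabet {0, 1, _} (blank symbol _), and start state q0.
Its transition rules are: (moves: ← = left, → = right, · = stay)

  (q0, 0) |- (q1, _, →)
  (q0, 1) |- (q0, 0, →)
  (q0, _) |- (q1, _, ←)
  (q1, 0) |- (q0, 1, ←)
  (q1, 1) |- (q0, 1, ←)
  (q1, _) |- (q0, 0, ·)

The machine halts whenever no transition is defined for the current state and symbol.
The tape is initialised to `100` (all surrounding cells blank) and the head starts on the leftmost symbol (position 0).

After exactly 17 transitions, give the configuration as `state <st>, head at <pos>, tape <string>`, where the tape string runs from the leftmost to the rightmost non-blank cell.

state=q0 head=0 tape=__[1]00   (q0,1)→(q0,0,→)
state=q0 head=1 tape=__0[0]0   (q0,0)→(q1,_,→)
state=q1 head=2 tape=__0_[0]   (q1,0)→(q0,1,←)
state=q0 head=1 tape=__0[_]1   (q0,_)→(q1,_,←)
state=q1 head=0 tape=__[0]_1   (q1,0)→(q0,1,←)
state=q0 head=-1 tape=_[_]1_1   (q0,_)→(q1,_,←)
state=q1 head=-2 tape=[_]_1_1   (q1,_)→(q0,0,·)
state=q0 head=-2 tape=[0]_1_1   (q0,0)→(q1,_,→)
state=q1 head=-1 tape=_[_]1_1   (q1,_)→(q0,0,·)
state=q0 head=-1 tape=_[0]1_1   (q0,0)→(q1,_,→)
state=q1 head=0 tape=__[1]_1   (q1,1)→(q0,1,←)
state=q0 head=-1 tape=_[_]1_1   (q0,_)→(q1,_,←)
state=q1 head=-2 tape=[_]_1_1   (q1,_)→(q0,0,·)
state=q0 head=-2 tape=[0]_1_1   (q0,0)→(q1,_,→)
state=q1 head=-1 tape=_[_]1_1   (q1,_)→(q0,0,·)
state=q0 head=-1 tape=_[0]1_1   (q0,0)→(q1,_,→)
state=q1 head=0 tape=__[1]_1   (q1,1)→(q0,1,←)
state=q0 head=-1 tape=_[_]1_1
After 17 steps: state q0, head at -1, tape 1_1.

state q0, head at -1, tape 1_1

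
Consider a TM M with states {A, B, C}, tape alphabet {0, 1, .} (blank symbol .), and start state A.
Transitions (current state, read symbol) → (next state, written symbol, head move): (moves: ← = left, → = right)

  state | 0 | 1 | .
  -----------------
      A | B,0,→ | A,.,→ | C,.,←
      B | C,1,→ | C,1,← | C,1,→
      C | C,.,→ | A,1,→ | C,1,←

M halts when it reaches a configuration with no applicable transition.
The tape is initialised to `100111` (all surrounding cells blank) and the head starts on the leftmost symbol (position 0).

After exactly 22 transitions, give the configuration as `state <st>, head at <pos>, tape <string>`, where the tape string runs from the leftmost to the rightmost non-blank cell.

state A, head at 4, tape 01111

A | [1]00111.   read 1 → write ., move →, go to A
A | .[0]0111.   read 0 → write 0, move →, go to B
B | .0[0]111.   read 0 → write 1, move →, go to C
C | .01[1]11.   read 1 → write 1, move →, go to A
A | .011[1]1.   read 1 → write ., move →, go to A
A | .011.[1].   read 1 → write ., move →, go to A
A | .011..[.]   read . → write ., move ←, go to C
C | .011.[.].   read . → write 1, move ←, go to C
C | .011[.]1.   read . → write 1, move ←, go to C
C | .01[1]11.   read 1 → write 1, move →, go to A
A | .011[1]1.   read 1 → write ., move →, go to A
A | .011.[1].   read 1 → write ., move →, go to A
A | .011..[.]   read . → write ., move ←, go to C
C | .011.[.].   read . → write 1, move ←, go to C
C | .011[.]1.   read . → write 1, move ←, go to C
C | .01[1]11.   read 1 → write 1, move →, go to A
A | .011[1]1.   read 1 → write ., move →, go to A
A | .011.[1].   read 1 → write ., move →, go to A
A | .011..[.]   read . → write ., move ←, go to C
C | .011.[.].   read . → write 1, move ←, go to C
C | .011[.]1.   read . → write 1, move ←, go to C
C | .01[1]11.   read 1 → write 1, move →, go to A
A | .011[1]1.
After 22 steps: state A, head at 4, tape 01111.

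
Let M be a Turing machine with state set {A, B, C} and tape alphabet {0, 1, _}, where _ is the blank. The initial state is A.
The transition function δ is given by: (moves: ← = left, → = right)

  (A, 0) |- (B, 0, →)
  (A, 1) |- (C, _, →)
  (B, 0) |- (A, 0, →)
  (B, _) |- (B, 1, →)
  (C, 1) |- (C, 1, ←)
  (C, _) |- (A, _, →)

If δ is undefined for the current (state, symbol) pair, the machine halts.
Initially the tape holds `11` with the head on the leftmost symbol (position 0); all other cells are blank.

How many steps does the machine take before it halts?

5

A | [1]1__   read 1 → write _, move →, go to C
C | _[1]__   read 1 → write 1, move ←, go to C
C | [_]1__   read _ → write _, move →, go to A
A | _[1]__   read 1 → write _, move →, go to C
C | __[_]_   read _ → write _, move →, go to A
A | ___[_]
M halts after 5 transitions.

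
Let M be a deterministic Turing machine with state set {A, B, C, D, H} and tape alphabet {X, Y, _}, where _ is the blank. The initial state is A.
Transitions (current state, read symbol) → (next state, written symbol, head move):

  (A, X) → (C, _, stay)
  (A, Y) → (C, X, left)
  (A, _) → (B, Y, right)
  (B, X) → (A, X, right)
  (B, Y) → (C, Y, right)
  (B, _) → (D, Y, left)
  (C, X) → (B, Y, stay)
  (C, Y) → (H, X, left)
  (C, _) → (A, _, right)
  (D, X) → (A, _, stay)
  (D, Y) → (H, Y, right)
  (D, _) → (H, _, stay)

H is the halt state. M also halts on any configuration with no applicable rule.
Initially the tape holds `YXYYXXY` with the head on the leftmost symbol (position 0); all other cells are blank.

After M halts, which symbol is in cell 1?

state=A head=0 tape=_[Y]XYYXXY__   (A,Y)→(C,X,left)
state=C head=-1 tape=[_]XXYYXXY__   (C,_)→(A,_,right)
state=A head=0 tape=_[X]XYYXXY__   (A,X)→(C,_,stay)
state=C head=0 tape=_[_]XYYXXY__   (C,_)→(A,_,right)
state=A head=1 tape=__[X]YYXXY__   (A,X)→(C,_,stay)
state=C head=1 tape=__[_]YYXXY__   (C,_)→(A,_,right)
state=A head=2 tape=___[Y]YXXY__   (A,Y)→(C,X,left)
state=C head=1 tape=__[_]XYXXY__   (C,_)→(A,_,right)
state=A head=2 tape=___[X]YXXY__   (A,X)→(C,_,stay)
state=C head=2 tape=___[_]YXXY__   (C,_)→(A,_,right)
state=A head=3 tape=____[Y]XXY__   (A,Y)→(C,X,left)
state=C head=2 tape=___[_]XXXY__   (C,_)→(A,_,right)
state=A head=3 tape=____[X]XXY__   (A,X)→(C,_,stay)
state=C head=3 tape=____[_]XXY__   (C,_)→(A,_,right)
state=A head=4 tape=_____[X]XY__   (A,X)→(C,_,stay)
state=C head=4 tape=_____[_]XY__   (C,_)→(A,_,right)
state=A head=5 tape=______[X]Y__   (A,X)→(C,_,stay)
state=C head=5 tape=______[_]Y__   (C,_)→(A,_,right)
state=A head=6 tape=_______[Y]__   (A,Y)→(C,X,left)
state=C head=5 tape=______[_]X__   (C,_)→(A,_,right)
state=A head=6 tape=_______[X]__   (A,X)→(C,_,stay)
state=C head=6 tape=_______[_]__   (C,_)→(A,_,right)
state=A head=7 tape=________[_]_   (A,_)→(B,Y,right)
state=B head=8 tape=________Y[_]   (B,_)→(D,Y,left)
state=D head=7 tape=________[Y]Y   (D,Y)→(H,Y,right)
state=H head=8 tape=________Y[Y]
Cell 1 holds _ when M halts.

_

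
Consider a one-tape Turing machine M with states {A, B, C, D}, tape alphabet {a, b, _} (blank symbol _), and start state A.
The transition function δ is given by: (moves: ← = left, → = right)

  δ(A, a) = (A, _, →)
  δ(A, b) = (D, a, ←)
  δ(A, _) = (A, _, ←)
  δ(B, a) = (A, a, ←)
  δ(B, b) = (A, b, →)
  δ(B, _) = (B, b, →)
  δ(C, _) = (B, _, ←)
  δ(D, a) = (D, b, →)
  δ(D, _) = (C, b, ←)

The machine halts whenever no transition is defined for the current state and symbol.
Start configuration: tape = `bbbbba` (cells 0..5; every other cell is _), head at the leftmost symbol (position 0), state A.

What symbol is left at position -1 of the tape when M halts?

state=A head=0 tape=___[b]bbbba   (A,b)→(D,a,←)
state=D head=-1 tape=__[_]abbbba   (D,_)→(C,b,←)
state=C head=-2 tape=_[_]babbbba   (C,_)→(B,_,←)
state=B head=-3 tape=[_]_babbbba   (B,_)→(B,b,→)
state=B head=-2 tape=b[_]babbbba   (B,_)→(B,b,→)
state=B head=-1 tape=bb[b]abbbba   (B,b)→(A,b,→)
state=A head=0 tape=bbb[a]bbbba   (A,a)→(A,_,→)
state=A head=1 tape=bbb_[b]bbba   (A,b)→(D,a,←)
state=D head=0 tape=bbb[_]abbba   (D,_)→(C,b,←)
state=C head=-1 tape=bb[b]babbba
Cell -1 holds b when M halts.

b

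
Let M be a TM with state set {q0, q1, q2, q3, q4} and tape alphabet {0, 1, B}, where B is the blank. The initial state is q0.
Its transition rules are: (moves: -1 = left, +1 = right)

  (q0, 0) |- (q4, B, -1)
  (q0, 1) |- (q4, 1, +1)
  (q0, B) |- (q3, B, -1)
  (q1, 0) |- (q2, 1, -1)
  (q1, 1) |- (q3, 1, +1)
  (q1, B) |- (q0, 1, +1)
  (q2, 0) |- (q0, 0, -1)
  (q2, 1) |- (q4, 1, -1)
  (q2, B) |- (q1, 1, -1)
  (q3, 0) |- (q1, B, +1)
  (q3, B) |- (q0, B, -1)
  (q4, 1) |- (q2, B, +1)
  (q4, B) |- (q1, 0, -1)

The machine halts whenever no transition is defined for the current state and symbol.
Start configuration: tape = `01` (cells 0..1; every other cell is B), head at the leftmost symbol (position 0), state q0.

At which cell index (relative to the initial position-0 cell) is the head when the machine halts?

3

q0 | BB[0]1BBB   read 0 → write B, move -1, go to q4
q4 | B[B]B1BBB   read B → write 0, move -1, go to q1
q1 | [B]0B1BBB   read B → write 1, move +1, go to q0
q0 | 1[0]B1BBB   read 0 → write B, move -1, go to q4
q4 | [1]BB1BBB   read 1 → write B, move +1, go to q2
q2 | B[B]B1BBB   read B → write 1, move -1, go to q1
q1 | [B]1B1BBB   read B → write 1, move +1, go to q0
q0 | 1[1]B1BBB   read 1 → write 1, move +1, go to q4
q4 | 11[B]1BBB   read B → write 0, move -1, go to q1
q1 | 1[1]01BBB   read 1 → write 1, move +1, go to q3
q3 | 11[0]1BBB   read 0 → write B, move +1, go to q1
q1 | 11B[1]BBB   read 1 → write 1, move +1, go to q3
q3 | 11B1[B]BB   read B → write B, move -1, go to q0
q0 | 11B[1]BBB   read 1 → write 1, move +1, go to q4
q4 | 11B1[B]BB   read B → write 0, move -1, go to q1
q1 | 11B[1]0BB   read 1 → write 1, move +1, go to q3
q3 | 11B1[0]BB   read 0 → write B, move +1, go to q1
q1 | 11B1B[B]B   read B → write 1, move +1, go to q0
q0 | 11B1B1[B]   read B → write B, move -1, go to q3
q3 | 11B1B[1]B
At halt the head is at cell 3.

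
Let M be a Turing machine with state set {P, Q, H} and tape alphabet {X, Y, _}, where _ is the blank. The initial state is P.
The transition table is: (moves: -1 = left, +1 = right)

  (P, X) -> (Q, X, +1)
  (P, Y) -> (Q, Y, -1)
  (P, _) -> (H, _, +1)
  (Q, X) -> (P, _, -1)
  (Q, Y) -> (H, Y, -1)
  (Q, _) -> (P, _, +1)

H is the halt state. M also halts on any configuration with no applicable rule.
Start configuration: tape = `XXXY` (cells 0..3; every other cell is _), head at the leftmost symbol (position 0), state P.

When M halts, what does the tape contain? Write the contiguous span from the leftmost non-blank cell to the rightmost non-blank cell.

X_XY

state=P head=0 tape=[X]XXY   (P,X)→(Q,X,+1)
state=Q head=1 tape=X[X]XY   (Q,X)→(P,_,-1)
state=P head=0 tape=[X]_XY   (P,X)→(Q,X,+1)
state=Q head=1 tape=X[_]XY   (Q,_)→(P,_,+1)
state=P head=2 tape=X_[X]Y   (P,X)→(Q,X,+1)
state=Q head=3 tape=X_X[Y]   (Q,Y)→(H,Y,-1)
state=H head=2 tape=X_[X]Y
The non-blank tape span at halt is X_XY.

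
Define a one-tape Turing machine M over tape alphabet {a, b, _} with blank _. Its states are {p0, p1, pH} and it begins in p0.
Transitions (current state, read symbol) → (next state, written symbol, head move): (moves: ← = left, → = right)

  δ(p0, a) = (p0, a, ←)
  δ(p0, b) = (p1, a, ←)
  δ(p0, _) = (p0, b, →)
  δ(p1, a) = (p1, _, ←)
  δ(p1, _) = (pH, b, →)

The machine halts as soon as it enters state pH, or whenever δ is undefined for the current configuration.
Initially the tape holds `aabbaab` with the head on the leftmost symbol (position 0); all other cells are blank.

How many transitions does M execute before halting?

p0 | __[a]abbaab   read a → write a, move ←, go to p0
p0 | _[_]aabbaab   read _ → write b, move →, go to p0
p0 | _b[a]abbaab   read a → write a, move ←, go to p0
p0 | _[b]aabbaab   read b → write a, move ←, go to p1
p1 | [_]aaabbaab   read _ → write b, move →, go to pH
pH | b[a]aabbaab
M halts after 5 transitions.

5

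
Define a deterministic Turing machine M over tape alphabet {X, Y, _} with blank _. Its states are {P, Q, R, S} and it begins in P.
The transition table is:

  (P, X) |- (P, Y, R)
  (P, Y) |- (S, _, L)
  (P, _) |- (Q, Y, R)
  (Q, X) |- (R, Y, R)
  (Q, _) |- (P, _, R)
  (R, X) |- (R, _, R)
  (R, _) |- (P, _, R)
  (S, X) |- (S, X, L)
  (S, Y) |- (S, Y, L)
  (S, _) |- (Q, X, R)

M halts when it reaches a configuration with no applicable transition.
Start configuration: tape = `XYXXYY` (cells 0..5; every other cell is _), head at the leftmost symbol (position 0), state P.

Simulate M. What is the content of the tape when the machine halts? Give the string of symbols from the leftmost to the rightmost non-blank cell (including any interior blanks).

XY_XXYY

P | _[X]YXXYY   read X → write Y, move R, go to P
P | _Y[Y]XXYY   read Y → write _, move L, go to S
S | _[Y]_XXYY   read Y → write Y, move L, go to S
S | [_]Y_XXYY   read _ → write X, move R, go to Q
Q | X[Y]_XXYY
The non-blank tape span at halt is XY_XXYY.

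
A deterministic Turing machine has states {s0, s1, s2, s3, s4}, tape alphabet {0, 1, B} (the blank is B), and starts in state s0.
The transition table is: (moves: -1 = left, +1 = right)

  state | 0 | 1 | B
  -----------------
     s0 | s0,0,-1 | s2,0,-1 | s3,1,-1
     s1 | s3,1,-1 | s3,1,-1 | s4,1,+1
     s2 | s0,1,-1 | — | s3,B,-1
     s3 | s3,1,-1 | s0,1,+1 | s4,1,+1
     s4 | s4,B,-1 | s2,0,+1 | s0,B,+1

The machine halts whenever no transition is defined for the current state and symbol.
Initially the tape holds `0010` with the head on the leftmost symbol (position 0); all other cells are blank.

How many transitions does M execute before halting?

14

s0 | BBBB[0]010   read 0 → write 0, move -1, go to s0
s0 | BBB[B]0010   read B → write 1, move -1, go to s3
s3 | BB[B]10010   read B → write 1, move +1, go to s4
s4 | BB1[1]0010   read 1 → write 0, move +1, go to s2
s2 | BB10[0]010   read 0 → write 1, move -1, go to s0
s0 | BB1[0]1010   read 0 → write 0, move -1, go to s0
s0 | BB[1]01010   read 1 → write 0, move -1, go to s2
s2 | B[B]001010   read B → write B, move -1, go to s3
s3 | [B]B001010   read B → write 1, move +1, go to s4
s4 | 1[B]001010   read B → write B, move +1, go to s0
s0 | 1B[0]01010   read 0 → write 0, move -1, go to s0
s0 | 1[B]001010   read B → write 1, move -1, go to s3
s3 | [1]1001010   read 1 → write 1, move +1, go to s0
s0 | 1[1]001010   read 1 → write 0, move -1, go to s2
s2 | [1]0001010
M halts after 14 transitions.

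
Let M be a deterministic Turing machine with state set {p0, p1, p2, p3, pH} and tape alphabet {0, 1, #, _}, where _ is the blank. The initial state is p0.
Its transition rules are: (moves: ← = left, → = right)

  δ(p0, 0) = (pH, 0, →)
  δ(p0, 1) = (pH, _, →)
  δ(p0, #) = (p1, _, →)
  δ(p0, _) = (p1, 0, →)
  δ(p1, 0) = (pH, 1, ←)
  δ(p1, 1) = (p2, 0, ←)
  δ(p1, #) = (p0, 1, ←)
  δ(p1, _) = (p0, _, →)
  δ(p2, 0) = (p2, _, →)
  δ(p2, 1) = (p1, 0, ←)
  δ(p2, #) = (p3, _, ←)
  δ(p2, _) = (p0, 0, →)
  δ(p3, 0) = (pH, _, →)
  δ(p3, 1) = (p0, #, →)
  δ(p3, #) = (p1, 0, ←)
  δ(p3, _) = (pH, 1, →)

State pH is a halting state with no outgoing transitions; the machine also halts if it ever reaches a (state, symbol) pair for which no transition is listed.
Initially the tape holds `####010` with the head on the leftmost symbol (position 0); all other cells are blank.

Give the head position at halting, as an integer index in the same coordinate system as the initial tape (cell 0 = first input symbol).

2

p0 | [#]###010   read # → write _, move →, go to p1
p1 | _[#]##010   read # → write 1, move ←, go to p0
p0 | [_]1##010   read _ → write 0, move →, go to p1
p1 | 0[1]##010   read 1 → write 0, move ←, go to p2
p2 | [0]0##010   read 0 → write _, move →, go to p2
p2 | _[0]##010   read 0 → write _, move →, go to p2
p2 | __[#]#010   read # → write _, move ←, go to p3
p3 | _[_]_#010   read _ → write 1, move →, go to pH
pH | _1[_]#010
At halt the head is at cell 2.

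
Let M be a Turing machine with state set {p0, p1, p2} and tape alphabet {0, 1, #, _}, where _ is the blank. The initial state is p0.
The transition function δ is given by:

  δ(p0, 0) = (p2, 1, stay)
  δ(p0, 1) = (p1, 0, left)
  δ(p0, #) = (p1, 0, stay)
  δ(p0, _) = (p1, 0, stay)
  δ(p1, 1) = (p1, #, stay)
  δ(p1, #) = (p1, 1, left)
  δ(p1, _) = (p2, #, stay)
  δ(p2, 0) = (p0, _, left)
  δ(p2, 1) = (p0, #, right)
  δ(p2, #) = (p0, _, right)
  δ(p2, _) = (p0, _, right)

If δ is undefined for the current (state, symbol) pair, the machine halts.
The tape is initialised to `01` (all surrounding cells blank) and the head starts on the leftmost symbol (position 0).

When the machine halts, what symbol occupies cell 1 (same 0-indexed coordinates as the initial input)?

#

state=p0 head=0 tape=_[0]1_   (p0,0)→(p2,1,stay)
state=p2 head=0 tape=_[1]1_   (p2,1)→(p0,#,right)
state=p0 head=1 tape=_#[1]_   (p0,1)→(p1,0,left)
state=p1 head=0 tape=_[#]0_   (p1,#)→(p1,1,left)
state=p1 head=-1 tape=[_]10_   (p1,_)→(p2,#,stay)
state=p2 head=-1 tape=[#]10_   (p2,#)→(p0,_,right)
state=p0 head=0 tape=_[1]0_   (p0,1)→(p1,0,left)
state=p1 head=-1 tape=[_]00_   (p1,_)→(p2,#,stay)
state=p2 head=-1 tape=[#]00_   (p2,#)→(p0,_,right)
state=p0 head=0 tape=_[0]0_   (p0,0)→(p2,1,stay)
state=p2 head=0 tape=_[1]0_   (p2,1)→(p0,#,right)
state=p0 head=1 tape=_#[0]_   (p0,0)→(p2,1,stay)
state=p2 head=1 tape=_#[1]_   (p2,1)→(p0,#,right)
state=p0 head=2 tape=_##[_]   (p0,_)→(p1,0,stay)
state=p1 head=2 tape=_##[0]
Cell 1 holds # when M halts.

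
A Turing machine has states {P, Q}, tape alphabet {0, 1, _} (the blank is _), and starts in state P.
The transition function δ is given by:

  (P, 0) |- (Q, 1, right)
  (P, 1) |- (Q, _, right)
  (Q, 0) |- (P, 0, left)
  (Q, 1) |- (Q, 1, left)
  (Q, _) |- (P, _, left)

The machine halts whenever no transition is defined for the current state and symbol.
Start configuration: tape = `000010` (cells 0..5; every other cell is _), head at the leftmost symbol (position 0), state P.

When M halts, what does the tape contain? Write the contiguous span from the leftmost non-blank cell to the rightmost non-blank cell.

00010

P | [0]00010   read 0 → write 1, move right, go to Q
Q | 1[0]0010   read 0 → write 0, move left, go to P
P | [1]00010   read 1 → write _, move right, go to Q
Q | _[0]0010   read 0 → write 0, move left, go to P
P | [_]00010
The non-blank tape span at halt is 00010.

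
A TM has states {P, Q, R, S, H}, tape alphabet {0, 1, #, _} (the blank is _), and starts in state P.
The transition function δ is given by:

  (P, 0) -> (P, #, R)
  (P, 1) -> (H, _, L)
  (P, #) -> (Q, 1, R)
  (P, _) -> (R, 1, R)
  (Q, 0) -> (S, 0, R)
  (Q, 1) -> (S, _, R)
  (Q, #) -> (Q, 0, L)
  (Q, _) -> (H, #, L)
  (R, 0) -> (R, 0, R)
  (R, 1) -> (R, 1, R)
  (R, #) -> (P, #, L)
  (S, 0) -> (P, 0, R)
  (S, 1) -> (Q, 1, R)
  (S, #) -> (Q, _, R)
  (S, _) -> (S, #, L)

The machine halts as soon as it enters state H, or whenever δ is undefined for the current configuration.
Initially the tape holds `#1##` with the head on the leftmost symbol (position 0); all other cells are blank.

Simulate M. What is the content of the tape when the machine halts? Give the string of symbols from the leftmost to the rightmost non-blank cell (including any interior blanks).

P | [#]1##   read # → write 1, move R, go to Q
Q | 1[1]##   read 1 → write _, move R, go to S
S | 1_[#]#   read # → write _, move R, go to Q
Q | 1__[#]   read # → write 0, move L, go to Q
Q | 1_[_]0   read _ → write #, move L, go to H
H | 1[_]#0
The non-blank tape span at halt is 1_#0.

1_#0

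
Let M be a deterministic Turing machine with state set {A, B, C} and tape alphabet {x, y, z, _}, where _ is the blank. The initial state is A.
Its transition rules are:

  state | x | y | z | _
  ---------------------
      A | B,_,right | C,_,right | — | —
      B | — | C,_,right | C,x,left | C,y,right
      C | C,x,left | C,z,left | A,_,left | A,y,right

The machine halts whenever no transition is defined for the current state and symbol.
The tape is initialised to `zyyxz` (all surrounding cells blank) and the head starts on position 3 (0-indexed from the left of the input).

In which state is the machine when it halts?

A | zyy[x]z___   read x → write _, move right, go to B
B | zyy_[z]___   read z → write x, move left, go to C
C | zyy[_]x___   read _ → write y, move right, go to A
A | zyyy[x]___   read x → write _, move right, go to B
B | zyyy_[_]__   read _ → write y, move right, go to C
C | zyyy_y[_]_   read _ → write y, move right, go to A
A | zyyy_yy[_]
No transition is defined for (A, _); M halts in state A.

A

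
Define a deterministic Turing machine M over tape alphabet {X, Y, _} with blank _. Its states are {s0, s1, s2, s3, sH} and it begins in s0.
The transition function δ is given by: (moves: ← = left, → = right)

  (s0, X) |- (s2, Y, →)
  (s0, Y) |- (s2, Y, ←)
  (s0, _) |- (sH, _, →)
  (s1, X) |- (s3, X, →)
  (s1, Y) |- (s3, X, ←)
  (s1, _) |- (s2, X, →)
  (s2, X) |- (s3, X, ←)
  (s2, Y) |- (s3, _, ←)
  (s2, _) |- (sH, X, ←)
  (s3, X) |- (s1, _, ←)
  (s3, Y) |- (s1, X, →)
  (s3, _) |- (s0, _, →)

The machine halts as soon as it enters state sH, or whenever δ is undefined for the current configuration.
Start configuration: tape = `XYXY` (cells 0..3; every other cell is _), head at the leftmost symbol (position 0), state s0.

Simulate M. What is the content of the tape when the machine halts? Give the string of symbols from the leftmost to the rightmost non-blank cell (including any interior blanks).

X_XXX

s0 | [X]YXY_   read X → write Y, move →, go to s2
s2 | Y[Y]XY_   read Y → write _, move ←, go to s3
s3 | [Y]_XY_   read Y → write X, move →, go to s1
s1 | X[_]XY_   read _ → write X, move →, go to s2
s2 | XX[X]Y_   read X → write X, move ←, go to s3
s3 | X[X]XY_   read X → write _, move ←, go to s1
s1 | [X]_XY_   read X → write X, move →, go to s3
s3 | X[_]XY_   read _ → write _, move →, go to s0
s0 | X_[X]Y_   read X → write Y, move →, go to s2
s2 | X_Y[Y]_   read Y → write _, move ←, go to s3
s3 | X_[Y]__   read Y → write X, move →, go to s1
s1 | X_X[_]_   read _ → write X, move →, go to s2
s2 | X_XX[_]   read _ → write X, move ←, go to sH
sH | X_X[X]X
The non-blank tape span at halt is X_XXX.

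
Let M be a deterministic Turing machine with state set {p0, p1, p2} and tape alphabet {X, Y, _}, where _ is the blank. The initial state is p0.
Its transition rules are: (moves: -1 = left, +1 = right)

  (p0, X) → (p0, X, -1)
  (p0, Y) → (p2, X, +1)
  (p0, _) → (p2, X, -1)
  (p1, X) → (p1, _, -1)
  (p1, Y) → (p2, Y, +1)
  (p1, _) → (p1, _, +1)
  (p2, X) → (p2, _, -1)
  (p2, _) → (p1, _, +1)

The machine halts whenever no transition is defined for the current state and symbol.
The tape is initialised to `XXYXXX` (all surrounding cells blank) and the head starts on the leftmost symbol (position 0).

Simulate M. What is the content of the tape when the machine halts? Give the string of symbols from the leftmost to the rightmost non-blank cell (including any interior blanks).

Y_XX

state=p0 head=0 tape=__[X]XYXXX   (p0,X)→(p0,X,-1)
state=p0 head=-1 tape=_[_]XXYXXX   (p0,_)→(p2,X,-1)
state=p2 head=-2 tape=[_]XXXYXXX   (p2,_)→(p1,_,+1)
state=p1 head=-1 tape=_[X]XXYXXX   (p1,X)→(p1,_,-1)
state=p1 head=-2 tape=[_]_XXYXXX   (p1,_)→(p1,_,+1)
state=p1 head=-1 tape=_[_]XXYXXX   (p1,_)→(p1,_,+1)
state=p1 head=0 tape=__[X]XYXXX   (p1,X)→(p1,_,-1)
state=p1 head=-1 tape=_[_]_XYXXX   (p1,_)→(p1,_,+1)
state=p1 head=0 tape=__[_]XYXXX   (p1,_)→(p1,_,+1)
state=p1 head=1 tape=___[X]YXXX   (p1,X)→(p1,_,-1)
state=p1 head=0 tape=__[_]_YXXX   (p1,_)→(p1,_,+1)
state=p1 head=1 tape=___[_]YXXX   (p1,_)→(p1,_,+1)
state=p1 head=2 tape=____[Y]XXX   (p1,Y)→(p2,Y,+1)
state=p2 head=3 tape=____Y[X]XX   (p2,X)→(p2,_,-1)
state=p2 head=2 tape=____[Y]_XX
The non-blank tape span at halt is Y_XX.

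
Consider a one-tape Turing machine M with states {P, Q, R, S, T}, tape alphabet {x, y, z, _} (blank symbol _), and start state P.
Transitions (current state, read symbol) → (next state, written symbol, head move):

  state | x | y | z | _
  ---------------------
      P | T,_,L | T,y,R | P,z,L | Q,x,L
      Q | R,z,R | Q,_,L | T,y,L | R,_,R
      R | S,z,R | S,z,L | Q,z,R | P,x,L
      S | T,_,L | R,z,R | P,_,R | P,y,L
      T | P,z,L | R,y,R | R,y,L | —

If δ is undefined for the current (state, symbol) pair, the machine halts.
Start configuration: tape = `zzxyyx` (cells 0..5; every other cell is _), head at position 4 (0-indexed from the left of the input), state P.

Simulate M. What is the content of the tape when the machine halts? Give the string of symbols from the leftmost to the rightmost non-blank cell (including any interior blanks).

state=P head=4 tape=_zzxy[y]x   (P,y)→(T,y,R)
state=T head=5 tape=_zzxyy[x]   (T,x)→(P,z,L)
state=P head=4 tape=_zzxy[y]z   (P,y)→(T,y,R)
state=T head=5 tape=_zzxyy[z]   (T,z)→(R,y,L)
state=R head=4 tape=_zzxy[y]y   (R,y)→(S,z,L)
state=S head=3 tape=_zzx[y]zy   (S,y)→(R,z,R)
state=R head=4 tape=_zzxz[z]y   (R,z)→(Q,z,R)
state=Q head=5 tape=_zzxzz[y]   (Q,y)→(Q,_,L)
state=Q head=4 tape=_zzxz[z]_   (Q,z)→(T,y,L)
state=T head=3 tape=_zzx[z]y_   (T,z)→(R,y,L)
state=R head=2 tape=_zz[x]yy_   (R,x)→(S,z,R)
state=S head=3 tape=_zzz[y]y_   (S,y)→(R,z,R)
state=R head=4 tape=_zzzz[y]_   (R,y)→(S,z,L)
state=S head=3 tape=_zzz[z]z_   (S,z)→(P,_,R)
state=P head=4 tape=_zzz_[z]_   (P,z)→(P,z,L)
state=P head=3 tape=_zzz[_]z_   (P,_)→(Q,x,L)
state=Q head=2 tape=_zz[z]xz_   (Q,z)→(T,y,L)
state=T head=1 tape=_z[z]yxz_   (T,z)→(R,y,L)
state=R head=0 tape=_[z]yyxz_   (R,z)→(Q,z,R)
state=Q head=1 tape=_z[y]yxz_   (Q,y)→(Q,_,L)
state=Q head=0 tape=_[z]_yxz_   (Q,z)→(T,y,L)
state=T head=-1 tape=[_]y_yxz_
The non-blank tape span at halt is y_yxz.

y_yxz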